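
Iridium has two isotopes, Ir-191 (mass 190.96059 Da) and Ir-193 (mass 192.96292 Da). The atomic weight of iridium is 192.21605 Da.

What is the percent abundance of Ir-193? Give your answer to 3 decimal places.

With x = fraction of Ir-191 (so Ir-193 is 1 − x):
190.96059·x + 192.96292·(1 − x) = 192.21605
(190.96059 − 192.96292)·x = 192.21605 − 192.96292
x = -0.74687 / -2.00233 = 0.37300 → 37.300% Ir-191, 62.700% Ir-193.

62.700%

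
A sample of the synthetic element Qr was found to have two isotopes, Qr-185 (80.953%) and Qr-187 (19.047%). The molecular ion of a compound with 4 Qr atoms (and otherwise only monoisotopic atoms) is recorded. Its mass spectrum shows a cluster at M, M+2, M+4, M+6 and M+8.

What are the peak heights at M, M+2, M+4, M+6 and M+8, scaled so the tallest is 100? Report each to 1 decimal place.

100.0 : 94.1 : 33.2 : 5.2 : 0.3

Each Qr atom is independently Qr-185 (p = 0.80953) or Qr-187 (q = 0.19047); the cluster is the binomial expansion (p + q)^4.
P(M) = 0.80953^4 = 0.429469
P(M+2) = 4 × 0.80953^3 × 0.19047^1 = 0.404190
P(M+4) = 6 × 0.80953^2 × 0.19047^2 = 0.142650
P(M+6) = 4 × 0.80953^1 × 0.19047^3 = 0.022375
P(M+8) = 0.19047^4 = 0.001316
The M peak is largest (0.429469); scaling to 100 gives 100.0 : 94.1 : 33.2 : 5.2 : 0.3.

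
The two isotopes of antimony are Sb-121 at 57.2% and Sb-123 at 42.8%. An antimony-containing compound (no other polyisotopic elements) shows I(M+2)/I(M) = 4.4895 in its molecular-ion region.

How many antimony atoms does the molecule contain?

For n independent Sb atoms, I(M+2)/I(M) = n · (abundance Sb-123) / (abundance Sb-121) = n · 0.428/0.572.
n = 4.4895 × 0.572/0.428 = 6.00 ≈ 6

6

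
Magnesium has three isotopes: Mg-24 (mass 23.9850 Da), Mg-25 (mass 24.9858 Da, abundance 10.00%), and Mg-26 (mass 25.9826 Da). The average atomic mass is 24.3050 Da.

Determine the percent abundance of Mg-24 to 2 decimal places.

Let x and y be the fractions of Mg-24 and Mg-26. Then x + y = 1 − 0.1000 = 0.9000 and 23.9850x + 25.9826y = 24.3050 − 0.1000×24.9858 = 21.80642.
Substituting: 23.9850x + 25.9826(0.9000 − x) = 21.80642
(23.9850 − 25.9826)x = -1.57792  ⇒  x = 0.78991, y = 0.11009
Mg-24: 78.99%, Mg-26: 11.01%.

78.99%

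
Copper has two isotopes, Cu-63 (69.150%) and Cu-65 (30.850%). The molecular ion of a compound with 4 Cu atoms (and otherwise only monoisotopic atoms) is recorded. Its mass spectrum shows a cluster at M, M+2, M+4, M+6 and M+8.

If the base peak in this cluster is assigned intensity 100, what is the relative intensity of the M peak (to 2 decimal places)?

56.04

Binomial terms of (0.69150 + 0.30850)^4: M 0.2286, M+2 0.4080, M+4 0.2731, M+6 0.0812, M+8 0.0091 → M+2 is the base peak.
P(M+2) = C(4,1) × 0.69150^3 × 0.30850^1 = 4 × 0.33065611 × 0.3085 = 0.408030 (base)
P(M) = C(4,0) × 0.69150^4 × 0.30850^0 = 1 × 0.2286487 × 1.0000 = 0.228649
Relative intensity = 0.228649 / 0.408030 × 100 = 56.04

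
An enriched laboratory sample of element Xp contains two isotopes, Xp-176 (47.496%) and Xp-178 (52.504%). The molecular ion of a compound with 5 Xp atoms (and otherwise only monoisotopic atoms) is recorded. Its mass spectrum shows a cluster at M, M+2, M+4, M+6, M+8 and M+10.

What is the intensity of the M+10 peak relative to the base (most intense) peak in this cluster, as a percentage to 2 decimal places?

Binomial terms of (0.47496 + 0.52504)^5: M 0.0242, M+2 0.1336, M+4 0.2954, M+6 0.3265, M+8 0.1805, M+10 0.0399 → M+6 is the base peak.
P(M+6) = C(5,3) × 0.47496^2 × 0.52504^3 = 10 × 0.225587 × 0.1447362 = 0.326506 (base)
P(M+10) = C(5,5) × 0.47496^0 × 0.52504^5 = 1 × 1.0000 × 0.03989899 = 0.039899
Relative intensity = 0.039899 / 0.326506 × 100 = 12.22

12.22%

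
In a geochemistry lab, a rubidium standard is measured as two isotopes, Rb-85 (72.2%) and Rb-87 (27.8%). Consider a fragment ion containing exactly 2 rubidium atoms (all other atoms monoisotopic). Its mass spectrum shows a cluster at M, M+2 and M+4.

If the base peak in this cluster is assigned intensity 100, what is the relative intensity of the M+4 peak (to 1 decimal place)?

(0.722 + 0.278)^2 gives M 0.5213, M+2 0.4014, M+4 0.0773; the largest is M.
P(M) = C(2,0) × 0.722^2 × 0.278^0 = 1 × 0.521284 × 1.0000 = 0.521284 (base)
P(M+4) = C(2,2) × 0.722^0 × 0.278^2 = 1 × 1.0000 × 0.077284 = 0.077284
Relative intensity = 0.077284 / 0.521284 × 100 = 14.8

14.8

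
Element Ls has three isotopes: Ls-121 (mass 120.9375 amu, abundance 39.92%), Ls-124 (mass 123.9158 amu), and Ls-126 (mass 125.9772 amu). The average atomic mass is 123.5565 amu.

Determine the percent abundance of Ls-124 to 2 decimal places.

Let x and y be the fractions of Ls-124 and Ls-126. Then x + y = 1 − 0.3992 = 0.6008 and 123.9158x + 125.9772y = 123.5565 − 0.3992×120.9375 = 75.27825.
Substituting: 123.9158x + 125.9772(0.6008 − x) = 75.27825
(123.9158 − 125.9772)x = -0.40885176  ⇒  x = 0.19834, y = 0.40246
Ls-124: 19.83%, Ls-126: 40.25%.

19.83%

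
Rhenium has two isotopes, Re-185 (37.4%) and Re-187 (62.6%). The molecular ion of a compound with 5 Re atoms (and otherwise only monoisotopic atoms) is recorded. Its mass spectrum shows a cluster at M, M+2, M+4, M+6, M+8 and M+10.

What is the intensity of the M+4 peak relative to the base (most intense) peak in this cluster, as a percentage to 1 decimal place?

59.7%

Term probabilities: M 0.0073, M+2 0.0612, M+4 0.2050, M+6 0.3431, M+8 0.2872, M+10 0.0961. Base peak = M+6.
P(M+6) = C(5,3) × 0.374^2 × 0.626^3 = 10 × 0.139876 × 0.24531438 = 0.343136 (base)
P(M+4) = C(5,2) × 0.374^3 × 0.626^2 = 10 × 0.05231362 × 0.391876 = 0.205005
Relative intensity = 0.205005 / 0.343136 × 100 = 59.7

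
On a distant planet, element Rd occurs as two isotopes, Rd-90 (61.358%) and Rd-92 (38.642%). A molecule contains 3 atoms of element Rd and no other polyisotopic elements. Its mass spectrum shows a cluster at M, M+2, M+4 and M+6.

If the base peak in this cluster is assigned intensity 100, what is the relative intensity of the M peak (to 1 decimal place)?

Binomial terms of (0.61358 + 0.38642)^3: M 0.2310, M+2 0.4364, M+4 0.2749, M+6 0.0577 → M+2 is the base peak.
P(M+2) = C(3,1) × 0.61358^2 × 0.38642^1 = 3 × 0.37648042 × 0.38642 = 0.436439 (base)
P(M) = C(3,0) × 0.61358^3 × 0.38642^0 = 1 × 0.23100085 × 1.0000 = 0.231001
Relative intensity = 0.231001 / 0.436439 × 100 = 52.9

52.9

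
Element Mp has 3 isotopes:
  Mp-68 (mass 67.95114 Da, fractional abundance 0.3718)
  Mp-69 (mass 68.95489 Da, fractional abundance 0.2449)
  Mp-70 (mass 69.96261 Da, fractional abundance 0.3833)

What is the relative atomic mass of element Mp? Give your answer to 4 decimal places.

68.9680 Da

Average mass = Σ (abundance × isotope mass) = 0.3718 × 67.95114 + 0.2449 × 68.95489 + 0.3833 × 69.96261
= 25.264234 + 16.887053 + 26.816668 = 68.967955 Da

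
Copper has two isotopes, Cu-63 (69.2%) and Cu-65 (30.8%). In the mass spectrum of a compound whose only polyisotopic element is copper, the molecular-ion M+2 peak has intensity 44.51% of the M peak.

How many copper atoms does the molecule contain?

For n independent Cu atoms, I(M+2)/I(M) = n · (abundance Cu-65) / (abundance Cu-63) = n · 0.308/0.692.
n = 0.4451 × 0.692/0.308 = 1.00 ≈ 1

1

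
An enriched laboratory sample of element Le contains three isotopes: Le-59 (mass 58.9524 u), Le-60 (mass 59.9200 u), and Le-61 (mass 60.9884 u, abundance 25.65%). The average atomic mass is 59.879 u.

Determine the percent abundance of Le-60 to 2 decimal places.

41.79%

The remaining 74.35% is split between Le-59 (fraction x) and Le-60 (fraction 0.7435 − x).
Substituting: 58.9524x + 59.9200(0.7435 − x) = 44.2354754
(58.9524 − 59.9200)x = -0.3150446  ⇒  x = 0.32559, y = 0.41791
Le-59: 32.56%, Le-60: 41.79%.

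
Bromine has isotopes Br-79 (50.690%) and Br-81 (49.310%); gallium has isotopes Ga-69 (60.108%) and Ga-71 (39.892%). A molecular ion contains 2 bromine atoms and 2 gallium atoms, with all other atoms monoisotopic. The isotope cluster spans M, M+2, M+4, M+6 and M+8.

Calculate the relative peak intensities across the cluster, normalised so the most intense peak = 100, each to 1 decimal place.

25.2 : 82.5 : 100.0 : 53.2 : 10.5

Bromine pattern (n=2): 0.25694761 : 0.49990478 : 0.24314761
Gallium pattern (n=2): 0.36129717 : 0.47956567 : 0.15913717
Convolve the two distributions (both contribute in 2-u steps):
  M: 0.25694761×0.36129717 = 0.092834
  M+2: 0.25694761×0.47956567 + 0.49990478×0.36129717 = 0.303837
  M+4: 0.25694761×0.15913717 + 0.49990478×0.47956567 + 0.24314761×0.36129717 = 0.368476
  M+6: 0.49990478×0.15913717 + 0.24314761×0.47956567 = 0.196159
  M+8: 0.24314761×0.15913717 = 0.038694
Scale to base peak (0.368476) = 100: 25.2 : 82.5 : 100.0 : 53.2 : 10.5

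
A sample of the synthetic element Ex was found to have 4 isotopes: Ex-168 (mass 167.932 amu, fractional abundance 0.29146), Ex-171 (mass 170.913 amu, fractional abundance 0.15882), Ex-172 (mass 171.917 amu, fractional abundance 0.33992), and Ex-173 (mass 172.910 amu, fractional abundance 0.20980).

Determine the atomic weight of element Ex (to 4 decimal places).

170.8044 amu

Average mass = Σ (abundance × isotope mass) = 0.29146 × 167.932 + 0.15882 × 170.913 + 0.33992 × 171.917 + 0.20980 × 172.910
= 48.94546 + 27.14440 + 58.43803 + 36.27652 = 170.80441 amu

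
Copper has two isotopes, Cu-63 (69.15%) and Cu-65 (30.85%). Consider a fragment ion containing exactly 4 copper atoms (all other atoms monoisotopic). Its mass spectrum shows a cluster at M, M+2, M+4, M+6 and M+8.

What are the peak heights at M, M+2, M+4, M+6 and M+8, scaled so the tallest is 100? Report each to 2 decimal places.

The 4 Cu atoms are independent, so intensities follow the terms of (0.6915 + 0.3085)^4.
P(M) = 0.6915^4 = 0.228649
P(M+2) = 4 × 0.6915^3 × 0.3085^1 = 0.408030
P(M+4) = 6 × 0.6915^2 × 0.3085^2 = 0.273052
P(M+6) = 4 × 0.6915^1 × 0.3085^3 = 0.081212
P(M+8) = 0.3085^4 = 0.009058
The M+2 peak is largest (0.408030); scaling to 100 gives 56.04 : 100.00 : 66.92 : 19.90 : 2.22.

56.04 : 100.00 : 66.92 : 19.90 : 2.22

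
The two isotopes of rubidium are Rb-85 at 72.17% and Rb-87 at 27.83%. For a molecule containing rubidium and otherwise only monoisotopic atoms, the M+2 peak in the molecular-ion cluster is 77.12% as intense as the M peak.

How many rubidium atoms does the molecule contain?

2

With n Rb atoms, P(M+2)/P(M) = C(n,1)·p^(n−1)q / p^n = n·q/p = n · 0.2783/0.7217.
n = 0.7712 × 0.7217/0.2783 = 2.00 ≈ 2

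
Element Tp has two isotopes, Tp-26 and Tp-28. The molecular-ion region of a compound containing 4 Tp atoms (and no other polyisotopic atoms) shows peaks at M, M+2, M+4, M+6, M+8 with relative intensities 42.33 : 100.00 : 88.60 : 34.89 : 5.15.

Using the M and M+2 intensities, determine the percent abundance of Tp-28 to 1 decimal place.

Let p = fractional abundance of Tp-26. I(M+2)/I(M) = [C(4,1)·p^3·(1−p)] / p^4 = 4·(1−p)/p = 100.00/42.33 = 2.3624
(1−p)/p = 2.3624/4 = 0.5906  ⇒  p = 1/(1 + 0.5906) = 0.6287
Tp-26: 62.9%, Tp-28: 37.1%.

37.1%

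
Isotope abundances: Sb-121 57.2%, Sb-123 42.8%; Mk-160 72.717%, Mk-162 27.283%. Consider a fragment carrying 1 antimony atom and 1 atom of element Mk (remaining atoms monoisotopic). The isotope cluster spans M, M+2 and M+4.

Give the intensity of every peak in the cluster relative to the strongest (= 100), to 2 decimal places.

Antimony pattern (n=1): 0.5720 : 0.4280
Element Mk pattern (n=1): 0.72717 : 0.27283
Convolve the two distributions (both contribute in 2-u steps):
  M: 0.5720×0.72717 = 0.415941
  M+2: 0.5720×0.27283 + 0.4280×0.72717 = 0.467288
  M+4: 0.4280×0.27283 = 0.116771
Scale to base peak (0.467288) = 100: 89.01 : 100.00 : 24.99

89.01 : 100.00 : 24.99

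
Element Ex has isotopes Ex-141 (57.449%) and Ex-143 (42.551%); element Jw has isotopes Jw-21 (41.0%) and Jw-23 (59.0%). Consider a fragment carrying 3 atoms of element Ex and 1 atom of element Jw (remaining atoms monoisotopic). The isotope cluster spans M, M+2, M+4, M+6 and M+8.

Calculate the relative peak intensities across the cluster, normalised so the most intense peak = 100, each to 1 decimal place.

20.6 : 75.6 : 100.0 : 57.3 : 12.1

Element Ex pattern (n=3): 0.18960397 : 0.42130438 : 0.31204934 : 0.07704231
Element Jw pattern (n=1): 0.4100 : 0.5900
Convolve the two distributions (both contribute in 2-u steps):
  M: 0.18960397×0.4100 = 0.077738
  M+2: 0.18960397×0.5900 + 0.42130438×0.4100 = 0.284601
  M+4: 0.42130438×0.5900 + 0.31204934×0.4100 = 0.376510
  M+6: 0.31204934×0.5900 + 0.07704231×0.4100 = 0.215696
  M+8: 0.07704231×0.5900 = 0.045455
Scale to base peak (0.376510) = 100: 20.6 : 75.6 : 100.0 : 57.3 : 12.1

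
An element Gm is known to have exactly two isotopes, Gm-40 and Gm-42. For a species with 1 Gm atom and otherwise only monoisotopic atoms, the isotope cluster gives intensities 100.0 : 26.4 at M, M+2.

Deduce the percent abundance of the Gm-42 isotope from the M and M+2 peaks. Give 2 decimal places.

20.89%

If p is the fraction of Gm that is Gm-40, then I(M+2)/I(M) = [C(1,1)·p^0·(1−p)] / p^1 = 1·(1−p)/p = 26.4/100.0 = 0.2640
(1−p)/p = 0.2640/1 = 0.2640  ⇒  p = 1/(1 + 0.2640) = 0.7911
Gm-40: 79.11%, Gm-42: 20.89%.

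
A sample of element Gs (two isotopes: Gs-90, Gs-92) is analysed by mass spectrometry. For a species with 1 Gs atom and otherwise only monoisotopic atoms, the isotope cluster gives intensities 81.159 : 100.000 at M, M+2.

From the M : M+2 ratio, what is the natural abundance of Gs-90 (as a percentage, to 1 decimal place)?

Write p for the Gs-90 fraction. I(M+2)/I(M) = [C(1,1)·p^0·(1−p)] / p^1 = 1·(1−p)/p = 100.000/81.159 = 1.2321
(1−p)/p = 1.2321/1 = 1.2321  ⇒  p = 1/(1 + 1.2321) = 0.4480
Gs-90: 44.8%, Gs-92: 55.2%.

44.8%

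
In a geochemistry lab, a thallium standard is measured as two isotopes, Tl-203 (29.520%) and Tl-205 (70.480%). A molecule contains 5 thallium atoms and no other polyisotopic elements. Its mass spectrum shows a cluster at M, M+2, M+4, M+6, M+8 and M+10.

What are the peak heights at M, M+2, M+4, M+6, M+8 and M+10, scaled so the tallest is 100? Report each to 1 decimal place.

0.6 : 7.3 : 35.1 : 83.8 : 100.0 : 47.8

Expanding (0.29520 + 0.70480)^5:
P(M) = 0.29520^5 = 0.002242
P(M+2) = 5 × 0.29520^4 × 0.70480^1 = 0.026761
P(M+4) = 10 × 0.29520^3 × 0.70480^2 = 0.127785
P(M+6) = 10 × 0.29520^2 × 0.70480^3 = 0.305092
P(M+8) = 5 × 0.29520^1 × 0.70480^4 = 0.364208
P(M+10) = 0.70480^5 = 0.173912
The M+8 peak is largest (0.364208); scaling to 100 gives 0.6 : 7.3 : 35.1 : 83.8 : 100.0 : 47.8.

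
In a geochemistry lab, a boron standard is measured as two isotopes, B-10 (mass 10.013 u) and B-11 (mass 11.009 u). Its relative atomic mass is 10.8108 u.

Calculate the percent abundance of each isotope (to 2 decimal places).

With x = fraction of B-10 (so B-11 is 1 − x):
10.013·x + 11.009·(1 − x) = 10.8108
(10.013 − 11.009)·x = 10.8108 − 11.009
x = -0.1982 / -0.996 = 0.19900 → 19.90% B-10, 80.10% B-11.

B-10: 19.90%, B-11: 80.10%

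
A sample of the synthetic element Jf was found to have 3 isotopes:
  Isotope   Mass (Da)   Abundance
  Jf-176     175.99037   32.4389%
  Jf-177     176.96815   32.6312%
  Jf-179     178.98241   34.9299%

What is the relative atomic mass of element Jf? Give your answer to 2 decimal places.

177.35 Da

The abundance-weighted mean is 0.324389 × 175.99037 + 0.326312 × 176.96815 + 0.349299 × 178.98241
= 57.089340 + 57.746831 + 62.518377 = 177.354548 Da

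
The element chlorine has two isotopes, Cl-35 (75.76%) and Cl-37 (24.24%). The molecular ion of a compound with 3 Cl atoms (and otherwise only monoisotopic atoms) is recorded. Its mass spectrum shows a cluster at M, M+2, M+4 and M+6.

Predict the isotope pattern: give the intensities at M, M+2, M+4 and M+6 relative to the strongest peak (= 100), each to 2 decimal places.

100.00 : 95.99 : 30.71 : 3.28

Each Cl atom is independently Cl-35 (p = 0.7576) or Cl-37 (q = 0.2424); the cluster is the binomial expansion (p + q)^3.
P(M) = 0.7576^3 = 0.434830
P(M+2) = 3 × 0.7576^2 × 0.2424^1 = 0.417382
P(M+4) = 3 × 0.7576^1 × 0.2424^2 = 0.133545
P(M+6) = 0.2424^3 = 0.014243
The M peak is largest (0.434830); scaling to 100 gives 100.00 : 95.99 : 30.71 : 3.28.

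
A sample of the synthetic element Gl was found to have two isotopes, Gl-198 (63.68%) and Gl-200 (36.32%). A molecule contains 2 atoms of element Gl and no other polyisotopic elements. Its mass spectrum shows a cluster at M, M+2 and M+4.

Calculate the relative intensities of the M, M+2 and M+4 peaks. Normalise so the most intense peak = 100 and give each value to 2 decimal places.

The 2 Gl atoms are independent, so intensities follow the terms of (0.6368 + 0.3632)^2.
P(M) = 0.6368^2 = 0.405514
P(M+2) = 2 × 0.6368^1 × 0.3632^1 = 0.462572
P(M+4) = 0.3632^2 = 0.131914
The M+2 peak is largest (0.462572); scaling to 100 gives 87.67 : 100.00 : 28.52.

87.67 : 100.00 : 28.52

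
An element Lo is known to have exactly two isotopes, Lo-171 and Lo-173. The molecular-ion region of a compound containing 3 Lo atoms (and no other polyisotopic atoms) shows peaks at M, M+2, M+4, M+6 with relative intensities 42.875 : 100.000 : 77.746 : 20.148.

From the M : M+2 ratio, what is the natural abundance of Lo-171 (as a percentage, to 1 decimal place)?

56.3%

If p is the fraction of Lo that is Lo-171, then I(M+2)/I(M) = [C(3,1)·p^2·(1−p)] / p^3 = 3·(1−p)/p = 100.000/42.875 = 2.3324
(1−p)/p = 2.3324/3 = 0.7775  ⇒  p = 1/(1 + 0.7775) = 0.5626
Lo-171: 56.3%, Lo-173: 43.7%.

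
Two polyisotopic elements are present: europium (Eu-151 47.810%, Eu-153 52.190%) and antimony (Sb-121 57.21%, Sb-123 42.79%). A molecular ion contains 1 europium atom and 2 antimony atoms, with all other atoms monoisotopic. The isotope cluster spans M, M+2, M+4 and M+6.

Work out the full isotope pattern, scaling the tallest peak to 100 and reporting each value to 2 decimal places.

38.65 : 100.00 : 84.73 : 23.60

Europium pattern (n=1): 0.4781 : 0.5219
Antimony pattern (n=2): 0.32729841 : 0.48960318 : 0.18309841
Convolve the two distributions (both contribute in 2-u steps):
  M: 0.4781×0.32729841 = 0.156481
  M+2: 0.4781×0.48960318 + 0.5219×0.32729841 = 0.404896
  M+4: 0.4781×0.18309841 + 0.5219×0.48960318 = 0.343063
  M+6: 0.5219×0.18309841 = 0.095559
Scale to base peak (0.404896) = 100: 38.65 : 100.00 : 84.73 : 23.60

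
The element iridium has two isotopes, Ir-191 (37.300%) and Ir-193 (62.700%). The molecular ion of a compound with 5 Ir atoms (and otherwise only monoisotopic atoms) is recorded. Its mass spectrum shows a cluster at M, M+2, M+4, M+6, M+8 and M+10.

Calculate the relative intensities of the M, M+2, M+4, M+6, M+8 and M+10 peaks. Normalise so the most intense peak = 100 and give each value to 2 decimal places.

2.11 : 17.70 : 59.49 : 100.00 : 84.05 : 28.26

Expanding (0.37300 + 0.62700)^5:
P(M) = 0.37300^5 = 0.007220
P(M+2) = 5 × 0.37300^4 × 0.62700^1 = 0.060684
P(M+4) = 10 × 0.37300^3 × 0.62700^2 = 0.204015
P(M+6) = 10 × 0.37300^2 × 0.62700^3 = 0.342942
P(M+8) = 5 × 0.37300^1 × 0.62700^4 = 0.288237
P(M+10) = 0.62700^5 = 0.096903
The M+6 peak is largest (0.342942); scaling to 100 gives 2.11 : 17.70 : 59.49 : 100.00 : 84.05 : 28.26.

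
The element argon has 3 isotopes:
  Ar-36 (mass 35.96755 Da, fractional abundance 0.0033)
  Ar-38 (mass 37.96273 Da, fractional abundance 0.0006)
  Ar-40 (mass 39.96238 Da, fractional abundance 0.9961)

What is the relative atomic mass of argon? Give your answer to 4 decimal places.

39.9480 Da

Weight each isotope mass by its fractional abundance: 0.0033 × 35.96755 + 0.0006 × 37.96273 + 0.9961 × 39.96238
= 0.118693 + 0.022778 + 39.806527 = 39.947998 Da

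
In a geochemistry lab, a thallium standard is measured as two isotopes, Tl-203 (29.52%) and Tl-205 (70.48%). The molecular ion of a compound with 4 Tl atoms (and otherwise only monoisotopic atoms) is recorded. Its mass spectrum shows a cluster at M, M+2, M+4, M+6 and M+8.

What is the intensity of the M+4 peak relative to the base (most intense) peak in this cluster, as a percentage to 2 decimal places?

62.83%

Term probabilities: M 0.0076, M+2 0.0725, M+4 0.2597, M+6 0.4134, M+8 0.2468. Base peak = M+6.
P(M+6) = C(4,3) × 0.2952^1 × 0.7048^3 = 4 × 0.2952 × 0.35010449 = 0.413403 (base)
P(M+4) = C(4,2) × 0.2952^2 × 0.7048^2 = 6 × 0.08714304 × 0.49674304 = 0.259726
Relative intensity = 0.259726 / 0.413403 × 100 = 62.83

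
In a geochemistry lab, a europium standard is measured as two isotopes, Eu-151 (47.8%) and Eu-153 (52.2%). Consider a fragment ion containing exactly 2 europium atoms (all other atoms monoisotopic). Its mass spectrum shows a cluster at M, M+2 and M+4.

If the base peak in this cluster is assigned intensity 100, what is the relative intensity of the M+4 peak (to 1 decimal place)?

(0.478 + 0.522)^2 gives M 0.2285, M+2 0.4990, M+4 0.2725; the largest is M+2.
P(M+2) = C(2,1) × 0.478^1 × 0.522^1 = 2 × 0.4780 × 0.5220 = 0.499032 (base)
P(M+4) = C(2,2) × 0.478^0 × 0.522^2 = 1 × 1.0000 × 0.272484 = 0.272484
Relative intensity = 0.272484 / 0.499032 × 100 = 54.6

54.6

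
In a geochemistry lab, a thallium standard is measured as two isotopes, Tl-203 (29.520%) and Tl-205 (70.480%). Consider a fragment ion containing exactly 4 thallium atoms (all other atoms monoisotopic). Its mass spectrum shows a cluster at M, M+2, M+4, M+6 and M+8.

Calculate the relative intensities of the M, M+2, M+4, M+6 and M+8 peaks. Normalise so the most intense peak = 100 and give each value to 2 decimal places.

1.84 : 17.54 : 62.83 : 100.00 : 59.69

The 4 Tl atoms are independent, so intensities follow the terms of (0.29520 + 0.70480)^4.
P(M) = 0.29520^4 = 0.007594
P(M+2) = 4 × 0.29520^3 × 0.70480^1 = 0.072523
P(M+4) = 6 × 0.29520^2 × 0.70480^2 = 0.259726
P(M+6) = 4 × 0.29520^1 × 0.70480^3 = 0.413403
P(M+8) = 0.70480^4 = 0.246754
The M+6 peak is largest (0.413403); scaling to 100 gives 1.84 : 17.54 : 62.83 : 100.00 : 59.69.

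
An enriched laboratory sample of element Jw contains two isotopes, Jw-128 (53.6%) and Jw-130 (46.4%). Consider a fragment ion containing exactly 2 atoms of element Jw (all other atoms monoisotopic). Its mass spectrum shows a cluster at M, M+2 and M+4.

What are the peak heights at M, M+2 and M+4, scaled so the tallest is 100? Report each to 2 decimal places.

Expanding (0.536 + 0.464)^2:
P(M) = 0.536^2 = 0.287296
P(M+2) = 2 × 0.536^1 × 0.464^1 = 0.497408
P(M+4) = 0.464^2 = 0.215296
The M+2 peak is largest (0.497408); scaling to 100 gives 57.76 : 100.00 : 43.28.

57.76 : 100.00 : 43.28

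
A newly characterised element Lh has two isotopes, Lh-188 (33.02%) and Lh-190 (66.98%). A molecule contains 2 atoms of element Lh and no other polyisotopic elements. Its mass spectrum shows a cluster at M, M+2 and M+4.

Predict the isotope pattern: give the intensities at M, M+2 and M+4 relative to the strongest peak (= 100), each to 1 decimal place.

24.3 : 98.6 : 100.0

Expanding (0.3302 + 0.6698)^2:
P(M) = 0.3302^2 = 0.109032
P(M+2) = 2 × 0.3302^1 × 0.6698^1 = 0.442336
P(M+4) = 0.6698^2 = 0.448632
The M+4 peak is largest (0.448632); scaling to 100 gives 24.3 : 98.6 : 100.0.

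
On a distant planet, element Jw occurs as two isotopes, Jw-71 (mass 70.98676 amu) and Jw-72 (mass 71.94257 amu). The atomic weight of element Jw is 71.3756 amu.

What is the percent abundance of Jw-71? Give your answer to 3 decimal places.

59.318%

Writing the weighted mean with unknown fraction x of Jw-71:
70.98676·x + 71.94257·(1 − x) = 71.3756
(70.98676 − 71.94257)·x = 71.3756 − 71.94257
x = -0.56697 / -0.95581 = 0.59318 → 59.318% Jw-71, 40.682% Jw-72.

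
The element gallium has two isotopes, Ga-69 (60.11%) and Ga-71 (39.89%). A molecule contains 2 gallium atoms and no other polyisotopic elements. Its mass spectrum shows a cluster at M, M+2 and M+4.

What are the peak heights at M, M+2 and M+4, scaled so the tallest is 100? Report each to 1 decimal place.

Each Ga atom is independently Ga-69 (p = 0.6011) or Ga-71 (q = 0.3989); the cluster is the binomial expansion (p + q)^2.
P(M) = 0.6011^2 = 0.361321
P(M+2) = 2 × 0.6011^1 × 0.3989^1 = 0.479558
P(M+4) = 0.3989^2 = 0.159121
The M+2 peak is largest (0.479558); scaling to 100 gives 75.3 : 100.0 : 33.2.

75.3 : 100.0 : 33.2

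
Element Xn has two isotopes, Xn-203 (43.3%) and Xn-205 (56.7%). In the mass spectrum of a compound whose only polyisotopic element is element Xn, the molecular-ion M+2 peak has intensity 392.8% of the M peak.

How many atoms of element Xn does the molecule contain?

3

The M+2/M ratio from n Xn atoms is n · q/p = n · 0.567/0.433.
n = 3.928 × 0.433/0.567 = 3.00 ≈ 3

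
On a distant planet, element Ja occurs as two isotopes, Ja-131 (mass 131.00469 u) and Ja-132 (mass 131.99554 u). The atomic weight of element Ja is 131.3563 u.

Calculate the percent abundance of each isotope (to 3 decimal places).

With x = fraction of Ja-131 (so Ja-132 is 1 − x):
131.00469·x + 131.99554·(1 − x) = 131.3563
(131.00469 − 131.99554)·x = 131.3563 − 131.99554
x = -0.63924 / -0.99085 = 0.64514 → 64.514% Ja-131, 35.486% Ja-132.

Ja-131: 64.514%, Ja-132: 35.486%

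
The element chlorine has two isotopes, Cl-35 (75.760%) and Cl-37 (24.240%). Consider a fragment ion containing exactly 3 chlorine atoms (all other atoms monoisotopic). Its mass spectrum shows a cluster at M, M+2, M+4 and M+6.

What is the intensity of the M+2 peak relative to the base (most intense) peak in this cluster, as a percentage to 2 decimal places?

(0.75760 + 0.24240)^3 gives M 0.4348, M+2 0.4174, M+4 0.1335, M+6 0.0142; the largest is M.
P(M) = C(3,0) × 0.75760^3 × 0.24240^0 = 1 × 0.4348304 × 1.0000 = 0.434830 (base)
P(M+2) = C(3,1) × 0.75760^2 × 0.24240^1 = 3 × 0.57395776 × 0.2424 = 0.417382
Relative intensity = 0.417382 / 0.434830 × 100 = 95.99

95.99%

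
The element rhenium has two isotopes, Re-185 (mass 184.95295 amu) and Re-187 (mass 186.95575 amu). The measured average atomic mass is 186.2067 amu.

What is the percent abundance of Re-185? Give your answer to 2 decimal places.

37.40%

Writing the weighted mean with unknown fraction x of Re-185:
184.95295·x + 186.95575·(1 − x) = 186.2067
(184.95295 − 186.95575)·x = 186.2067 − 186.95575
x = -0.74905 / -2.00280 = 0.37400 → 37.40% Re-185, 62.60% Re-187.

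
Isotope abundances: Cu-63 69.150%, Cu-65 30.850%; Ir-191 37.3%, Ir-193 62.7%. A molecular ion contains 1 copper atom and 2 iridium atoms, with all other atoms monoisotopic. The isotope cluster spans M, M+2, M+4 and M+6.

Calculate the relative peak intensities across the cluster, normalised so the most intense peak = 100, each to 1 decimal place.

23.1 : 88.0 : 100.0 : 29.1

Copper pattern (n=1): 0.6915 : 0.3085
Iridium pattern (n=2): 0.139129 : 0.467742 : 0.393129
Convolve the two distributions (both contribute in 2-u steps):
  M: 0.6915×0.139129 = 0.096208
  M+2: 0.6915×0.467742 + 0.3085×0.139129 = 0.366365
  M+4: 0.6915×0.393129 + 0.3085×0.467742 = 0.416147
  M+6: 0.3085×0.393129 = 0.121280
Scale to base peak (0.416147) = 100: 23.1 : 88.0 : 100.0 : 29.1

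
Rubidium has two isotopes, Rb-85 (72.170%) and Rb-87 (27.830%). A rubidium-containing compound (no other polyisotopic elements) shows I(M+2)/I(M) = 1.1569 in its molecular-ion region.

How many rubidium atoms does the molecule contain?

3

The M+2/M ratio from n Rb atoms is n · q/p = n · 0.27830/0.72170.
n = 1.1569 × 0.72170/0.27830 = 3.00 ≈ 3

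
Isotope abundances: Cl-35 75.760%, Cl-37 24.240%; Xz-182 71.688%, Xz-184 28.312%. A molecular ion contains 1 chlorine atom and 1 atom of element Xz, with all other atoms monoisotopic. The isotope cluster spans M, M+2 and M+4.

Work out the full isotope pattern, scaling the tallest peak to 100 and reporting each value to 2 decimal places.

Chlorine pattern (n=1): 0.7576 : 0.2424
Element Xz pattern (n=1): 0.71688 : 0.28312
Convolve the two distributions (both contribute in 2-u steps):
  M: 0.7576×0.71688 = 0.543108
  M+2: 0.7576×0.28312 + 0.2424×0.71688 = 0.388263
  M+4: 0.2424×0.28312 = 0.068628
Scale to base peak (0.543108) = 100: 100.00 : 71.49 : 12.64

100.00 : 71.49 : 12.64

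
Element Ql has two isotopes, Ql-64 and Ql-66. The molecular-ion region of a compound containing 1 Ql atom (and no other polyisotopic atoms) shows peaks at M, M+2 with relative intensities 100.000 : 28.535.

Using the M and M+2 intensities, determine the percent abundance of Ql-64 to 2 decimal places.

77.80%

If p is the fraction of Ql that is Ql-64, then I(M+2)/I(M) = [C(1,1)·p^0·(1−p)] / p^1 = 1·(1−p)/p = 28.535/100.000 = 0.2853
(1−p)/p = 0.2853/1 = 0.2853  ⇒  p = 1/(1 + 0.2853) = 0.7780
Ql-64: 77.80%, Ql-66: 22.20%.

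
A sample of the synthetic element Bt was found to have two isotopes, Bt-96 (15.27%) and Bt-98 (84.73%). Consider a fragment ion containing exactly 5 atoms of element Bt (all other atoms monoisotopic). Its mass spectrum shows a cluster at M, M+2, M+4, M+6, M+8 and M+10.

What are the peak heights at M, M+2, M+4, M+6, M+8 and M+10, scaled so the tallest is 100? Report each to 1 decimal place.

Each Bt atom is independently Bt-96 (p = 0.1527) or Bt-98 (q = 0.8473); the cluster is the binomial expansion (p + q)^5.
P(M) = 0.1527^5 = 0.000083
P(M+2) = 5 × 0.1527^4 × 0.8473^1 = 0.002303
P(M+4) = 10 × 0.1527^3 × 0.8473^2 = 0.025562
P(M+6) = 10 × 0.1527^2 × 0.8473^3 = 0.141837
P(M+8) = 5 × 0.1527^1 × 0.8473^4 = 0.393512
P(M+10) = 0.8473^5 = 0.436703
The M+10 peak is largest (0.436703); scaling to 100 gives 0.0 : 0.5 : 5.9 : 32.5 : 90.1 : 100.0.

0.0 : 0.5 : 5.9 : 32.5 : 90.1 : 100.0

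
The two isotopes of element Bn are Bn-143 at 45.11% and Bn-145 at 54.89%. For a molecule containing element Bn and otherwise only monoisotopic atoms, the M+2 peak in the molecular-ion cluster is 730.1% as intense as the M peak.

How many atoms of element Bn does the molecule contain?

With n Bn atoms, P(M+2)/P(M) = C(n,1)·p^(n−1)q / p^n = n·q/p = n · 0.5489/0.4511.
n = 7.301 × 0.4511/0.5489 = 6.00 ≈ 6

6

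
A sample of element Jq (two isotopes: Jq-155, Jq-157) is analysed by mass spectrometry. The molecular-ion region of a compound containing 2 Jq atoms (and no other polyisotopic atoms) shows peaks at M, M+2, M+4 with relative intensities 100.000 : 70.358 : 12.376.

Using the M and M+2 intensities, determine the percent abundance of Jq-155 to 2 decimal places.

If p is the fraction of Jq that is Jq-155, then I(M+2)/I(M) = [C(2,1)·p^1·(1−p)] / p^2 = 2·(1−p)/p = 70.358/100.000 = 0.7036
(1−p)/p = 0.7036/2 = 0.3518  ⇒  p = 1/(1 + 0.3518) = 0.7398
Jq-155: 73.98%, Jq-157: 26.02%.

73.98%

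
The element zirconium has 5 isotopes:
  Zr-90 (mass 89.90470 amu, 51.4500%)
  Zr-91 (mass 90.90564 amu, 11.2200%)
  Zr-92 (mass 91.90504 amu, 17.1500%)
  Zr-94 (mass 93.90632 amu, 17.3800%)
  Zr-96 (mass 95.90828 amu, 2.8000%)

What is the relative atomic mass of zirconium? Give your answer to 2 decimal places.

The abundance-weighted mean is 0.514500 × 89.90470 + 0.112200 × 90.90564 + 0.171500 × 91.90504 + 0.173800 × 93.90632 + 0.028000 × 95.90828
= 46.255968 + 10.199613 + 15.761714 + 16.320918 + 2.685432 = 91.223645 amu

91.22 amu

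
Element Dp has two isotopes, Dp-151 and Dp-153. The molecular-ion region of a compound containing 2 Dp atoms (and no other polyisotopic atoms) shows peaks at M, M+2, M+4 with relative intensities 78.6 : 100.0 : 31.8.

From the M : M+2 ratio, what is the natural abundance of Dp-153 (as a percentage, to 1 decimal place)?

Let p = fractional abundance of Dp-151. I(M+2)/I(M) = [C(2,1)·p^1·(1−p)] / p^2 = 2·(1−p)/p = 100.0/78.6 = 1.2723
(1−p)/p = 1.2723/2 = 0.6361  ⇒  p = 1/(1 + 0.6361) = 0.6112
Dp-151: 61.1%, Dp-153: 38.9%.

38.9%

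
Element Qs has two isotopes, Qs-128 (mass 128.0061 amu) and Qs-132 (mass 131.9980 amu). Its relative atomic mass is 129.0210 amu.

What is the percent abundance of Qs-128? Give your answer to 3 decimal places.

Let x be the fractional abundance of Qs-128; then Qs-132 has abundance 1 − x.
128.0061·x + 131.9980·(1 − x) = 129.0210
(128.0061 − 131.9980)·x = 129.0210 − 131.9980
x = -2.9770 / -3.9919 = 0.74576 → 74.576% Qs-128, 25.424% Qs-132.

74.576%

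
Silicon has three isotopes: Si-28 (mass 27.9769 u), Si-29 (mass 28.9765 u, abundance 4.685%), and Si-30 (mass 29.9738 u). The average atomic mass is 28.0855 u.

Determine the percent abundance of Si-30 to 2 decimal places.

Let x and y be the fractions of Si-28 and Si-30. Then x + y = 1 − 0.04685 = 0.95315 and 27.9769x + 29.9738y = 28.0855 − 0.04685×28.9765 = 26.727950975.
Substituting: 27.9769x + 29.9738(0.95315 − x) = 26.727950975
(27.9769 − 29.9738)x = -1.841576495  ⇒  x = 0.92222, y = 0.03093
Si-28: 92.22%, Si-30: 3.09%.

3.09%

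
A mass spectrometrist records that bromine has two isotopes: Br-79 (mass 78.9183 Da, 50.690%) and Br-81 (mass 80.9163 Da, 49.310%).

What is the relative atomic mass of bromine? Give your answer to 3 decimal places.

Weight each isotope mass by its fractional abundance: 0.50690 × 78.9183 + 0.49310 × 80.9163
= 40.00369 + 39.89983 = 79.90352 Da

79.904 Da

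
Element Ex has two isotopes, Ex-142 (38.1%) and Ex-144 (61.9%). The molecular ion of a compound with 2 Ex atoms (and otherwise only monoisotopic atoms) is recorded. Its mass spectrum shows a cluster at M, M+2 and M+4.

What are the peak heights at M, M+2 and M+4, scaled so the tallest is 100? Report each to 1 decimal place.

Each Ex atom is independently Ex-142 (p = 0.381) or Ex-144 (q = 0.619); the cluster is the binomial expansion (p + q)^2.
P(M) = 0.381^2 = 0.145161
P(M+2) = 2 × 0.381^1 × 0.619^1 = 0.471678
P(M+4) = 0.619^2 = 0.383161
The M+2 peak is largest (0.471678); scaling to 100 gives 30.8 : 100.0 : 81.2.

30.8 : 100.0 : 81.2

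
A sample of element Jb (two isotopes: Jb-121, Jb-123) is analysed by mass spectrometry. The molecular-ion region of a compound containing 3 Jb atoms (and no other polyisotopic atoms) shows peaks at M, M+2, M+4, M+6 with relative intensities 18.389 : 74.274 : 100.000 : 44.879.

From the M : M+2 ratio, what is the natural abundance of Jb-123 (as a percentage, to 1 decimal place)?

57.4%

Write p for the Jb-121 fraction. I(M+2)/I(M) = [C(3,1)·p^2·(1−p)] / p^3 = 3·(1−p)/p = 74.274/18.389 = 4.0390
(1−p)/p = 4.0390/3 = 1.3463  ⇒  p = 1/(1 + 1.3463) = 0.4262
Jb-121: 42.6%, Jb-123: 57.4%.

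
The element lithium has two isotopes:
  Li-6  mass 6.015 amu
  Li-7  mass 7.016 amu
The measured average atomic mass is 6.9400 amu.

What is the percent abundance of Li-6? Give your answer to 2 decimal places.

With x = fraction of Li-6 (so Li-7 is 1 − x):
6.015·x + 7.016·(1 − x) = 6.9400
(6.015 − 7.016)·x = 6.9400 − 7.016
x = -0.0760 / -1.001 = 0.07592 → 7.59% Li-6, 92.41% Li-7.

7.59%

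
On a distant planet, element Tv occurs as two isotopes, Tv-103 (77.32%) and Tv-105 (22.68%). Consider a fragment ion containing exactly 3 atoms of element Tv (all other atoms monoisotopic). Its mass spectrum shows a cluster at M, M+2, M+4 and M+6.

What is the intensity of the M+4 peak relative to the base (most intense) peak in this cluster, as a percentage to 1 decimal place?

(0.7732 + 0.2268)^3 gives M 0.4622, M+2 0.4068, M+4 0.1193, M+6 0.0117; the largest is M.
P(M) = C(3,0) × 0.7732^3 × 0.2268^0 = 1 × 0.46224853 × 1.0000 = 0.462249 (base)
P(M+4) = C(3,2) × 0.7732^1 × 0.2268^2 = 3 × 0.7732 × 0.05143824 = 0.119316
Relative intensity = 0.119316 / 0.462249 × 100 = 25.8

25.8%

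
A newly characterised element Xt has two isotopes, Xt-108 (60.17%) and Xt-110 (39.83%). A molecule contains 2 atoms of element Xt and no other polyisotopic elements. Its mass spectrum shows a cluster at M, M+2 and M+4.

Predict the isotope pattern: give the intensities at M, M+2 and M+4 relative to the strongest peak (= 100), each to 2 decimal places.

75.53 : 100.00 : 33.10

Each Xt atom is independently Xt-108 (p = 0.6017) or Xt-110 (q = 0.3983); the cluster is the binomial expansion (p + q)^2.
P(M) = 0.6017^2 = 0.362043
P(M+2) = 2 × 0.6017^1 × 0.3983^1 = 0.479314
P(M+4) = 0.3983^2 = 0.158643
The M+2 peak is largest (0.479314); scaling to 100 gives 75.53 : 100.00 : 33.10.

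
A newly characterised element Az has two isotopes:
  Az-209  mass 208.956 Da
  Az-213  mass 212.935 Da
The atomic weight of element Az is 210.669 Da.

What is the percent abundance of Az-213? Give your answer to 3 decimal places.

43.051%

Writing the weighted mean with unknown fraction x of Az-209:
208.956·x + 212.935·(1 − x) = 210.669
(208.956 − 212.935)·x = 210.669 − 212.935
x = -2.266 / -3.979 = 0.56949 → 56.949% Az-209, 43.051% Az-213.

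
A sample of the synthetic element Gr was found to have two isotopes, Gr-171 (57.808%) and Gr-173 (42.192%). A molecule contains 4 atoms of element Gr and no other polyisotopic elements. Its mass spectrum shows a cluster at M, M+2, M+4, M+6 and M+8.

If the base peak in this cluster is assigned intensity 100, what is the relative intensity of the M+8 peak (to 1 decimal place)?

(0.57808 + 0.42192)^4 gives M 0.1117, M+2 0.3260, M+4 0.3569, M+6 0.1737, M+8 0.0317; the largest is M+4.
P(M+4) = C(4,2) × 0.57808^2 × 0.42192^2 = 6 × 0.33417649 × 0.17801649 = 0.356934 (base)
P(M+8) = C(4,4) × 0.57808^0 × 0.42192^4 = 1 × 1.0000 × 0.03168987 = 0.031690
Relative intensity = 0.031690 / 0.356934 × 100 = 8.9

8.9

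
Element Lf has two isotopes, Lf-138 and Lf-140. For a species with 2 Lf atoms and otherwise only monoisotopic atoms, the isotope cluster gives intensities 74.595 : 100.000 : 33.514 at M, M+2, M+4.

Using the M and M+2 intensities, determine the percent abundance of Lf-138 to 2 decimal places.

59.87%

If p is the fraction of Lf that is Lf-138, then I(M+2)/I(M) = [C(2,1)·p^1·(1−p)] / p^2 = 2·(1−p)/p = 100.000/74.595 = 1.3406
(1−p)/p = 1.3406/2 = 0.6703  ⇒  p = 1/(1 + 0.6703) = 0.5987
Lf-138: 59.87%, Lf-140: 40.13%.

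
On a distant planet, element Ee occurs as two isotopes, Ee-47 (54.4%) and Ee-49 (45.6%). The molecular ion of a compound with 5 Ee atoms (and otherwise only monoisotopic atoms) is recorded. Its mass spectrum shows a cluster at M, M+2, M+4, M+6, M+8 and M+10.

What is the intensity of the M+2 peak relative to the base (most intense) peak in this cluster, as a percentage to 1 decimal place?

Term probabilities: M 0.0476, M+2 0.1997, M+4 0.3348, M+6 0.2806, M+8 0.1176, M+10 0.0197. Base peak = M+4.
P(M+4) = C(5,2) × 0.544^3 × 0.456^2 = 10 × 0.16098918 × 0.207936 = 0.334754 (base)
P(M+2) = C(5,1) × 0.544^4 × 0.456^1 = 5 × 0.08757812 × 0.4560 = 0.199678
Relative intensity = 0.199678 / 0.334754 × 100 = 59.6

59.6%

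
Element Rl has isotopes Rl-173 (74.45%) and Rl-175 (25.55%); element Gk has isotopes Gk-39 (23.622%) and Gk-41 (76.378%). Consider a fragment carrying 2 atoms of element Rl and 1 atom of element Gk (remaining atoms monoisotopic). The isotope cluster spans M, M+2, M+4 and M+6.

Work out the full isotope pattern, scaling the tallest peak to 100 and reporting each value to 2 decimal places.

25.51 : 100.00 : 59.62 : 9.72

Element Rl pattern (n=2): 0.55428025 : 0.3804395 : 0.06528025
Element Gk pattern (n=1): 0.23622 : 0.76378
Convolve the two distributions (both contribute in 2-u steps):
  M: 0.55428025×0.23622 = 0.130932
  M+2: 0.55428025×0.76378 + 0.3804395×0.23622 = 0.513216
  M+4: 0.3804395×0.76378 + 0.06528025×0.23622 = 0.305993
  M+6: 0.06528025×0.76378 = 0.049860
Scale to base peak (0.513216) = 100: 25.51 : 100.00 : 59.62 : 9.72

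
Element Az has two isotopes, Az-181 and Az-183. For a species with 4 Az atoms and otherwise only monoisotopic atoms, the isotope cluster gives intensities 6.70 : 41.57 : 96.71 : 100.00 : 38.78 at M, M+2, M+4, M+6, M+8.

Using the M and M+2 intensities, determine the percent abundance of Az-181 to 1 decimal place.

39.2%

Write p for the Az-181 fraction. I(M+2)/I(M) = [C(4,1)·p^3·(1−p)] / p^4 = 4·(1−p)/p = 41.57/6.70 = 6.2045
(1−p)/p = 6.2045/4 = 1.5511  ⇒  p = 1/(1 + 1.5511) = 0.3920
Az-181: 39.2%, Az-183: 60.8%.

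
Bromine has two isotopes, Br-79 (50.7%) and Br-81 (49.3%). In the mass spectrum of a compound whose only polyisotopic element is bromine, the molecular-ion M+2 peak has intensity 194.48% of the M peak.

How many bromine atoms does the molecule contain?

2

The M+2/M ratio from n Br atoms is n · q/p = n · 0.493/0.507.
n = 1.9448 × 0.507/0.493 = 2.00 ≈ 2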